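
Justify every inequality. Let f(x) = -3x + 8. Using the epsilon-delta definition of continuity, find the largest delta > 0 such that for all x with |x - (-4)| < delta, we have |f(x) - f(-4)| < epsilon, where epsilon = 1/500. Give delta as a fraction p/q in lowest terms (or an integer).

We compute f(-4) = -3*(-4) + 8 = 20.
|f(x) - f(-4)| = |-3x + 8 - (20)| = |-3(x - (-4))| = 3|x - (-4)|.
We need 3|x - (-4)| < 1/500, i.e. |x - (-4)| < 1/500 / 3 = 1/1500.
So any delta <= 1/1500 works. Conversely, if delta > 1/1500, then x = -4 + 1/1500 satisfies |x - (-4)| = 1/1500 < delta but |f(x) - f(-4)| = 3 * 1/1500 = 1/500, which is not < 1/500; so no larger delta works.
Hence the largest such delta is 1/1500.

1/1500


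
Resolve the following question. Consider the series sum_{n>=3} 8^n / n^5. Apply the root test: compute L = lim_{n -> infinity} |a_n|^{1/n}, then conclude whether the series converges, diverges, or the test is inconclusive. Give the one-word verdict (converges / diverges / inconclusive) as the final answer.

Let a_n denote the general term. Form |a_n|^(1/n) and simplify:
|a_n|^(1/n) = 8/n^(5/n)
Take the limit as n -> infinity: L = 8.
Since L = 8 > 1, the root test implies divergence.

diverges


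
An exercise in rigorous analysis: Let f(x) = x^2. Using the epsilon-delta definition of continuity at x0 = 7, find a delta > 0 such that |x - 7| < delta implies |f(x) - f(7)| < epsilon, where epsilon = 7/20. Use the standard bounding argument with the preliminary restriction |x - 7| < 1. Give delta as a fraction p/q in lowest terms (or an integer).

Factor: |x^2 - (7)^2| = |x - 7| * |x + 7|.
Impose |x - 7| < 1 first. Then |x + 7| = |(x - 7) + 2*(7)| <= |x - 7| + 2*|7| < 1 + 14 = 15.
So |x^2 - (7)^2| < delta * 15.
We need delta * 15 <= 7/20, i.e. delta <= 7/20/15 = 7/300.
Since 7/300 < 1, this is tighter than 1; take delta = 7/300.
So delta = 7/300 works.

7/300


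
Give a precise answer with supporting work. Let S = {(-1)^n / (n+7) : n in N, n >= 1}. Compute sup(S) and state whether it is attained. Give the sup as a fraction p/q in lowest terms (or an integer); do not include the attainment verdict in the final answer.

Analysis:
- Values: -1/8, 1/9, -1/10, 1/11, -1/12, ...
- Positive terms (even n): 1/(2+7), 1/(4+7), ... decreasing -> max = 1/9 (n=2).
- Negative terms (odd n): -1/(1+7), -1/(3+7), ... increasing -> min = -1/8 (n=1).
- So sup = 1/9 (attained at n=2); inf = -1/8 (attained at n=1).
Conclusion: sup(S) = 1/9, attained in S.

1/9


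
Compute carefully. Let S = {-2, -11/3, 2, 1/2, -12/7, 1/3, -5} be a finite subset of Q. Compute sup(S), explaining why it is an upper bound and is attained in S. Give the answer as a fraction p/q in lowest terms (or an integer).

S is finite, so sup(S) = max(S).
Sorted decreasing:
2, 1/2, 1/3, -12/7, -2, -11/3, -5
The extremum is 2.
For every x in S, x <= 2. And 2 is in S, so it is attained.
Therefore sup(S) = 2.

2


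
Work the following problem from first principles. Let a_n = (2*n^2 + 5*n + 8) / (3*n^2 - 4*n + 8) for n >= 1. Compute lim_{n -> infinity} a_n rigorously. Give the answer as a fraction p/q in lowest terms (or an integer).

Divide numerator and denominator by n^2, the highest power:
numerator / n^2 = 2 + 5/n + 8/n^2
denominator / n^2 = 3 - 4/n + 8/n^2
As n -> infinity, all terms of the form c/n^k (k >= 1) tend to 0.
So numerator / n^2 -> 2 and denominator / n^2 -> 3.
Therefore lim a_n = 2/3.

2/3


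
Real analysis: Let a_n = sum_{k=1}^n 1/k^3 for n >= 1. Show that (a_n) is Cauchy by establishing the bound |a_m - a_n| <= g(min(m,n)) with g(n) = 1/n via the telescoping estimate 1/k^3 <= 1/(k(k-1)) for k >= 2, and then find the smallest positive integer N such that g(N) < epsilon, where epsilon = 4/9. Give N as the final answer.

For m > n >= 1: |a_m - a_n| = sum_{k=n+1}^m 1/k^3.
Use 1/k^3 <= 1/(k(k-1)) = 1/(k-1) - 1/k for k >= 2 (which holds since k^3 >= k^2 >= k(k-1) for k >= 2):
sum_{k=n+1}^m 1/k^3 <= sum_{k=n+1}^m (1/(k-1) - 1/k) = 1/n - 1/m <= 1/n.
By symmetry the same bound holds with n,m swapped, so |a_m - a_n| <= 1/min(m,n) = g(min(m,n)). Since g(n) -> 0, (a_n) is Cauchy.
Now solve g(N) < 4/9: 1/N < 4/9 <=> N > 1/(4/9) = 9/4.
The smallest integer strictly greater than 9/4 is N = 3.
Check: g(3) = 1/3 < 4/9; g(2) = 1/2 >= 4/9. So N = 3.

3


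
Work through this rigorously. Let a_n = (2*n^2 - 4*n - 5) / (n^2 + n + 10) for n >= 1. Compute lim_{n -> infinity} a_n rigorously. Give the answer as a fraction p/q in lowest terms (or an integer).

Divide numerator and denominator by n^2, the highest power:
numerator / n^2 = 2 - 4/n - 5/n^2
denominator / n^2 = 1 + 1/n + 10/n^2
As n -> infinity, all terms of the form c/n^k (k >= 1) tend to 0.
So numerator / n^2 -> 2 and denominator / n^2 -> 1.
Therefore lim a_n = 2.

2


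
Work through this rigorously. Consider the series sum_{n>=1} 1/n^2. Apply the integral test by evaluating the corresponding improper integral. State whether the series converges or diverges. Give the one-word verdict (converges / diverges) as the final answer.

Let f(x) = x^(-2). Then f is positive, continuous, and decreasing on [1, infinity), so the integral test applies.
Compute the improper integral int_{1}^infinity f(x) dx:
  antiderivative F(x) = -1/x.
  As x -> infinity, F(x) -> 0 (since p = 2 > 1).
  So int = F(infinity) - F(1) = 0 - (-1) = 1.
  Finite, so by the integral test, the series converges.

converges


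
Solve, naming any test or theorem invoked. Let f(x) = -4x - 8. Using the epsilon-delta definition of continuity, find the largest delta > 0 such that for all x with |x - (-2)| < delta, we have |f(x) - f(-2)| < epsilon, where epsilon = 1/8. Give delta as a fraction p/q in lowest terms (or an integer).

We compute f(-2) = -4*(-2) - 8 = 0.
|f(x) - f(-2)| = |-4x - 8 - (0)| = |-4(x - (-2))| = 4|x - (-2)|.
We need 4|x - (-2)| < 1/8, i.e. |x - (-2)| < 1/8 / 4 = 1/32.
So any delta <= 1/32 works. Conversely, if delta > 1/32, then x = -2 + 1/32 satisfies |x - (-2)| = 1/32 < delta but |f(x) - f(-2)| = 4 * 1/32 = 1/8, which is not < 1/8; so no larger delta works.
Hence the largest such delta is 1/32.

1/32


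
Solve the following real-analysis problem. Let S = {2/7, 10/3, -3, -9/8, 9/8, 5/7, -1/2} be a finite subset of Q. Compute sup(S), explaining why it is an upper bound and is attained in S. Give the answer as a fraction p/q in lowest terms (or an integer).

S is finite, so sup(S) = max(S).
Sorted decreasing:
10/3, 9/8, 5/7, 2/7, -1/2, -9/8, -3
The extremum is 10/3.
For every x in S, x <= 10/3. And 10/3 is in S, so it is attained.
Therefore sup(S) = 10/3.

10/3


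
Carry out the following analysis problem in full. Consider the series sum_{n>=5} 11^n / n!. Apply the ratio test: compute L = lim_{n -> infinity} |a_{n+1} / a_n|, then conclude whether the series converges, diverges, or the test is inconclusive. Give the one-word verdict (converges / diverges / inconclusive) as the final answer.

Let a_n denote the general term. Form the ratio a_{n+1}/a_n and simplify:
a_{n+1}/a_n = 11/(n + 1)
Take the limit as n -> infinity: L = 0.
Since L = 0 < 1, the ratio test implies the series converges.

converges


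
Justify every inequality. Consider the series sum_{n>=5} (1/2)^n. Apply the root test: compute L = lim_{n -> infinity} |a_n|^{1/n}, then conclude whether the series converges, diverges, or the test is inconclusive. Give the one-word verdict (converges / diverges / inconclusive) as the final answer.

Let a_n denote the general term. Form |a_n|^(1/n) and simplify:
|a_n|^(1/n) = 1/2
Take the limit as n -> infinity: L = 1/2.
Since L = 1/2 < 1, the root test implies convergence.

converges


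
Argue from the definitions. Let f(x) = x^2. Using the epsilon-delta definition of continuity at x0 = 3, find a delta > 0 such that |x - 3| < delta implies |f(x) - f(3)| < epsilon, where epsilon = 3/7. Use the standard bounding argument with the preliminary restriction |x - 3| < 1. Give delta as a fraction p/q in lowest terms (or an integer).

Factor: |x^2 - (3)^2| = |x - 3| * |x + 3|.
Impose |x - 3| < 1 first. Then |x + 3| = |(x - 3) + 2*(3)| <= |x - 3| + 2*|3| < 1 + 6 = 7.
So |x^2 - (3)^2| < delta * 7.
We need delta * 7 <= 3/7, i.e. delta <= 3/7/7 = 3/49.
Since 3/49 < 1, this is tighter than 1; take delta = 3/49.
So delta = 3/49 works.

3/49


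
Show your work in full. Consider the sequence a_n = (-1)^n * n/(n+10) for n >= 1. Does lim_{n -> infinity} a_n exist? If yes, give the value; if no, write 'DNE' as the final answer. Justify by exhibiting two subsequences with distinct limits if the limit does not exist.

Examine the behaviour of a_n along subsequences.
a_{2k} = 2k/(2k+10) -> 1. a_{2k+1} = -(2k+1)/(2k+11) -> -1.
Since these two subsequential limits are 1 and -1, distinct, the full sequence cannot converge (a convergent sequence has all subsequences tending to the same limit). So lim a_n does not exist.

DNE


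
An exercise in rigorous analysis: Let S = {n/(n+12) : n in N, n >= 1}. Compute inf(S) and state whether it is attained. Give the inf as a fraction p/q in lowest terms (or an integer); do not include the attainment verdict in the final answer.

Analysis:
- Values: 1/13, 1/7, 1/5, 1/4, ... strictly increasing.
- Minimum is 1/13 (n=1); inf = 1/13 (attained).
- n/(n+12) = 1 - 12/(n+12) -> 1 from below as n -> infinity, and never equals 1.
- So sup = 1 (not attained).
Conclusion: inf(S) = 1/13, attained in S.

1/13


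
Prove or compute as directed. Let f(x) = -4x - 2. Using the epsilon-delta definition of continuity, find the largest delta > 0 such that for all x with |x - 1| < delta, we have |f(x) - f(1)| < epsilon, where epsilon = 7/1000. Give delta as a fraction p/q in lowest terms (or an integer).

We compute f(1) = -4*(1) - 2 = -6.
|f(x) - f(1)| = |-4x - 2 - (-6)| = |-4(x - 1)| = 4|x - 1|.
We need 4|x - 1| < 7/1000, i.e. |x - 1| < 7/1000 / 4 = 7/4000.
So any delta <= 7/4000 works. Conversely, if delta > 7/4000, then x = 1 + 7/4000 satisfies |x - 1| = 7/4000 < delta but |f(x) - f(1)| = 4 * 7/4000 = 7/1000, which is not < 7/1000; so no larger delta works.
Hence the largest such delta is 7/4000.

7/4000


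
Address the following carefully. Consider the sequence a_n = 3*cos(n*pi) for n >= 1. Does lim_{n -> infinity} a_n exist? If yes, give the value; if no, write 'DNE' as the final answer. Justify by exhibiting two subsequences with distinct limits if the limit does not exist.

Examine the behaviour of a_n along subsequences.
cos(n*pi) = (-1)^n, so a_n = 3*(-1)^n. a_{2k} = 3 -> 3. a_{2k+1} = -3 -> -3.
Since these two subsequential limits are 3 and -3, distinct, the full sequence cannot converge (a convergent sequence has all subsequences tending to the same limit). So lim a_n does not exist.

DNE


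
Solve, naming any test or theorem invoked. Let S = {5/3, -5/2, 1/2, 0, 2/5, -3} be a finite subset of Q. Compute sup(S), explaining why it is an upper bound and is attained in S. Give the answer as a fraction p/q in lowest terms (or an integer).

S is finite, so sup(S) = max(S).
Sorted decreasing:
5/3, 1/2, 2/5, 0, -5/2, -3
The extremum is 5/3.
For every x in S, x <= 5/3. And 5/3 is in S, so it is attained.
Therefore sup(S) = 5/3.

5/3


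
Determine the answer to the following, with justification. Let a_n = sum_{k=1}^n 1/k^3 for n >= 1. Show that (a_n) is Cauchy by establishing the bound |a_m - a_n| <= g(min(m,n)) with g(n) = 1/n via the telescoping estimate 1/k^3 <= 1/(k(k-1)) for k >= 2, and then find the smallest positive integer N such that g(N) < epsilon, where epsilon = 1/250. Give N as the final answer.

For m > n >= 1: |a_m - a_n| = sum_{k=n+1}^m 1/k^3.
Use 1/k^3 <= 1/(k(k-1)) = 1/(k-1) - 1/k for k >= 2 (which holds since k^3 >= k^2 >= k(k-1) for k >= 2):
sum_{k=n+1}^m 1/k^3 <= sum_{k=n+1}^m (1/(k-1) - 1/k) = 1/n - 1/m <= 1/n.
By symmetry the same bound holds with n,m swapped, so |a_m - a_n| <= 1/min(m,n) = g(min(m,n)). Since g(n) -> 0, (a_n) is Cauchy.
Now solve g(N) < 1/250: 1/N < 1/250 <=> N > 1/(1/250) = 250.
The smallest integer strictly greater than 250 is N = 251.
Check: g(251) = 1/251 < 1/250; g(250) = 1/250 >= 1/250. So N = 251.

251


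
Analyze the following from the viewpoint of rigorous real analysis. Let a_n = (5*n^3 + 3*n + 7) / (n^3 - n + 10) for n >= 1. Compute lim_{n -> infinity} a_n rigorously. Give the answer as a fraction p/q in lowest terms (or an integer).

Divide numerator and denominator by n^3, the highest power:
numerator / n^3 = 5 + 3/n^2 + 7/n^3
denominator / n^3 = 1 - 1/n^2 + 10/n^3
As n -> infinity, all terms of the form c/n^k (k >= 1) tend to 0.
So numerator / n^3 -> 5 and denominator / n^3 -> 1.
Therefore lim a_n = 5.

5


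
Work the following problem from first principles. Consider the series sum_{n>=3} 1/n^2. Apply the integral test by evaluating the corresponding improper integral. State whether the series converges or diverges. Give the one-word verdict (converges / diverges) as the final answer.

Let f(x) = x^(-2). Then f is positive, continuous, and decreasing on [3, infinity), so the integral test applies.
Compute the improper integral int_{3}^infinity f(x) dx:
  antiderivative F(x) = -1/x.
  As x -> infinity, F(x) -> 0 (since p = 2 > 1).
  So int = F(infinity) - F(3) = 0 - (-1/3) = 1/3.
  Finite, so by the integral test, the series converges.

converges


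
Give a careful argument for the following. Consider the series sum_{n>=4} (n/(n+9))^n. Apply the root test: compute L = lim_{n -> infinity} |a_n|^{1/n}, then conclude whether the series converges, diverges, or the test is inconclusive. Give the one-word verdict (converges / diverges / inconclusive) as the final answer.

Let a_n denote the general term. Form |a_n|^(1/n) and simplify:
|a_n|^(1/n) = n/(n + 9)
Take the limit as n -> infinity: L = 1.
Since L = 1, the root test is inconclusive. (In fact a_n = (n/(n+9))^n -> e^(-9) != 0, so the nth-term test shows divergence; but the root test itself gives no conclusion.)

inconclusive


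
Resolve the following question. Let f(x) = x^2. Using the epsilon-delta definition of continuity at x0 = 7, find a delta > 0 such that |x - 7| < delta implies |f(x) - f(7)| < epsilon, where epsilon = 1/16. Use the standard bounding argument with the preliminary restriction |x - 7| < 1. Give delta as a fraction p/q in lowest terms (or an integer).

Factor: |x^2 - (7)^2| = |x - 7| * |x + 7|.
Impose |x - 7| < 1 first. Then |x + 7| = |(x - 7) + 2*(7)| <= |x - 7| + 2*|7| < 1 + 14 = 15.
So |x^2 - (7)^2| < delta * 15.
We need delta * 15 <= 1/16, i.e. delta <= 1/16/15 = 1/240.
Since 1/240 < 1, this is tighter than 1; take delta = 1/240.
So delta = 1/240 works.

1/240


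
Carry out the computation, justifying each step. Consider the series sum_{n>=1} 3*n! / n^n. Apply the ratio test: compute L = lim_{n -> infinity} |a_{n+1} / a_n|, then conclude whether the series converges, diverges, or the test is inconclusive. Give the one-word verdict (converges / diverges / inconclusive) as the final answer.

Let a_n denote the general term. Form the ratio a_{n+1}/a_n and simplify:
a_{n+1}/a_n = (n/(n + 1))^n
Take the limit as n -> infinity: L = exp(-1).
Since L = exp(-1) < 1, the ratio test implies the series converges.

converges


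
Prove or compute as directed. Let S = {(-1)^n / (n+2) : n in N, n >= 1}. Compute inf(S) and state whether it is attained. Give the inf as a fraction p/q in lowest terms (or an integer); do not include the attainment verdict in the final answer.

Analysis:
- Values: -1/3, 1/4, -1/5, 1/6, -1/7, ...
- Positive terms (even n): 1/(2+2), 1/(4+2), ... decreasing -> max = 1/4 (n=2).
- Negative terms (odd n): -1/(1+2), -1/(3+2), ... increasing -> min = -1/3 (n=1).
- So sup = 1/4 (attained at n=2); inf = -1/3 (attained at n=1).
Conclusion: inf(S) = -1/3, attained in S.

-1/3


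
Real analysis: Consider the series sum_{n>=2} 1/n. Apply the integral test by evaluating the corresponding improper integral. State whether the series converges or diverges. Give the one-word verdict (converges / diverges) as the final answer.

Let f(x) = 1/x. Then f is positive, continuous, and decreasing on [2, infinity), so the integral test applies.
Compute the improper integral int_{2}^infinity f(x) dx:
  antiderivative F(x) = log(x).
  As x -> infinity, log(x) -> infinity.
  So int = infinity - log(2) = infinity. By the integral test, the series diverges.

diverges


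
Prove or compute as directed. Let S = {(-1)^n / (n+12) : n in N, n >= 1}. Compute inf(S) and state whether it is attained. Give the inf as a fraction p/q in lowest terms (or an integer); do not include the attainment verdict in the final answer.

Analysis:
- Values: -1/13, 1/14, -1/15, 1/16, -1/17, ...
- Positive terms (even n): 1/(2+12), 1/(4+12), ... decreasing -> max = 1/14 (n=2).
- Negative terms (odd n): -1/(1+12), -1/(3+12), ... increasing -> min = -1/13 (n=1).
- So sup = 1/14 (attained at n=2); inf = -1/13 (attained at n=1).
Conclusion: inf(S) = -1/13, attained in S.

-1/13


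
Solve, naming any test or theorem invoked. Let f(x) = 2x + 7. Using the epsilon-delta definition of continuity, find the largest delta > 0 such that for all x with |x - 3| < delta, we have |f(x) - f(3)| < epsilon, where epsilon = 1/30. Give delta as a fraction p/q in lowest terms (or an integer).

We compute f(3) = 2*(3) + 7 = 13.
|f(x) - f(3)| = |2x + 7 - (13)| = |2(x - 3)| = 2|x - 3|.
We need 2|x - 3| < 1/30, i.e. |x - 3| < 1/30 / 2 = 1/60.
So any delta <= 1/60 works. Conversely, if delta > 1/60, then x = 3 + 1/60 satisfies |x - 3| = 1/60 < delta but |f(x) - f(3)| = 2 * 1/60 = 1/30, which is not < 1/30; so no larger delta works.
Hence the largest such delta is 1/60.

1/60


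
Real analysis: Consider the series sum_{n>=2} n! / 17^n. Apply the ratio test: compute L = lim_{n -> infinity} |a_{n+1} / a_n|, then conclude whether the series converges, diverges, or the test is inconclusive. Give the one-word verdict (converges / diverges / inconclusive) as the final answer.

Let a_n denote the general term. Form the ratio a_{n+1}/a_n and simplify:
a_{n+1}/a_n = n/17 + 1/17
Take the limit as n -> infinity: L = infinity.
Since L = infinity > 1 (or L = infinity), the ratio test implies the series diverges.

diverges


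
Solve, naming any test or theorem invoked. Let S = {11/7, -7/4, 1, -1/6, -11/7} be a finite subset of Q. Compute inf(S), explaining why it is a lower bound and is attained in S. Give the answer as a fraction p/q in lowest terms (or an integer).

S is finite, so inf(S) = min(S).
Sorted increasing:
-7/4, -11/7, -1/6, 1, 11/7
The extremum is -7/4.
For every x in S, x >= -7/4. And -7/4 is in S, so it is attained.
Therefore inf(S) = -7/4.

-7/4


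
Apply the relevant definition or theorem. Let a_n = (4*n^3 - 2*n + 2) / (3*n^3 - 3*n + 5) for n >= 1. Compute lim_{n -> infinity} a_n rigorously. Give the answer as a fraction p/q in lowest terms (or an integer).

Divide numerator and denominator by n^3, the highest power:
numerator / n^3 = 4 - 2/n^2 + 2/n^3
denominator / n^3 = 3 - 3/n^2 + 5/n^3
As n -> infinity, all terms of the form c/n^k (k >= 1) tend to 0.
So numerator / n^3 -> 4 and denominator / n^3 -> 3.
Therefore lim a_n = 4/3.

4/3


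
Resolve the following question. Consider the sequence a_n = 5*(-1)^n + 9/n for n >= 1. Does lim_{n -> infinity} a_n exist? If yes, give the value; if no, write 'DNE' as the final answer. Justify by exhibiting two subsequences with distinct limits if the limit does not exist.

Examine the behaviour of a_n along subsequences.
a_{2k} = 5 + 9/(2k) -> 5. a_{2k+1} = -5 + 9/(2k+1) -> -5.
Since these two subsequential limits are 5 and -5, distinct, the full sequence cannot converge (a convergent sequence has all subsequences tending to the same limit). So lim a_n does not exist.

DNE


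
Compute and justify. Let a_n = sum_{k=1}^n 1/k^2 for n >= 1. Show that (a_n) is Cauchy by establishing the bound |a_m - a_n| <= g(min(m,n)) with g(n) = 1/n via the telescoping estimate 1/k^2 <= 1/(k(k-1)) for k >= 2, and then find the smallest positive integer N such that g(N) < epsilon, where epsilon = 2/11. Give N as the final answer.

For m > n >= 1: |a_m - a_n| = sum_{k=n+1}^m 1/k^2.
Use 1/k^2 <= 1/(k(k-1)) = 1/(k-1) - 1/k for k >= 2:
sum_{k=n+1}^m 1/k^2 <= sum_{k=n+1}^m (1/(k-1) - 1/k) = 1/n - 1/m <= 1/n.
By symmetry the same bound holds with n,m swapped, so |a_m - a_n| <= 1/min(m,n) = g(min(m,n)). Since g(n) -> 0, (a_n) is Cauchy.
Now solve g(N) < 2/11: 1/N < 2/11 <=> N > 1/(2/11) = 11/2.
The smallest integer strictly greater than 11/2 is N = 6.
Check: g(6) = 1/6 < 2/11; g(5) = 1/5 >= 2/11. So N = 6.

6


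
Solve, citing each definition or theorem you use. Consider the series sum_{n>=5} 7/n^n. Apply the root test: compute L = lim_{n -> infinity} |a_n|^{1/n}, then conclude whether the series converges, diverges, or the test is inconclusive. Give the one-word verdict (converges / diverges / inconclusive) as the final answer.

Let a_n denote the general term. Form |a_n|^(1/n) and simplify:
|a_n|^(1/n) = 7^(1/n)/n
Take the limit as n -> infinity: L = 0.
Since L = 0 < 1, the root test implies convergence.

converges


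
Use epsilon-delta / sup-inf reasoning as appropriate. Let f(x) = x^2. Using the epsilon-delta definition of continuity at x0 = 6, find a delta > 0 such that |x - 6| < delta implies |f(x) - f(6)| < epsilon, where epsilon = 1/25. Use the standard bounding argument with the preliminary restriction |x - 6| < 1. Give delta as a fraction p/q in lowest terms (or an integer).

Factor: |x^2 - (6)^2| = |x - 6| * |x + 6|.
Impose |x - 6| < 1 first. Then |x + 6| = |(x - 6) + 2*(6)| <= |x - 6| + 2*|6| < 1 + 12 = 13.
So |x^2 - (6)^2| < delta * 13.
We need delta * 13 <= 1/25, i.e. delta <= 1/25/13 = 1/325.
Since 1/325 < 1, this is tighter than 1; take delta = 1/325.
So delta = 1/325 works.

1/325


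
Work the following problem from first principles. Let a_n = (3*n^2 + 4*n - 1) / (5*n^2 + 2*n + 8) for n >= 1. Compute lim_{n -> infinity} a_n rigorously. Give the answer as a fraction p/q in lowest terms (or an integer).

Divide numerator and denominator by n^2, the highest power:
numerator / n^2 = 3 + 4/n - 1/n^2
denominator / n^2 = 5 + 2/n + 8/n^2
As n -> infinity, all terms of the form c/n^k (k >= 1) tend to 0.
So numerator / n^2 -> 3 and denominator / n^2 -> 5.
Therefore lim a_n = 3/5.

3/5


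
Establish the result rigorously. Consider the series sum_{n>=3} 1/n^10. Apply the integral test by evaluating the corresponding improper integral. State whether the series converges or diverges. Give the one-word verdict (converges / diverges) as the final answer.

Let f(x) = x^(-10). Then f is positive, continuous, and decreasing on [3, infinity), so the integral test applies.
Compute the improper integral int_{3}^infinity f(x) dx:
  antiderivative F(x) = -1/(9*x^9).
  As x -> infinity, F(x) -> 0 (since p = 10 > 1).
  So int = F(infinity) - F(3) = 0 - (-1/177147) = 1/177147.
  Finite, so by the integral test, the series converges.

converges


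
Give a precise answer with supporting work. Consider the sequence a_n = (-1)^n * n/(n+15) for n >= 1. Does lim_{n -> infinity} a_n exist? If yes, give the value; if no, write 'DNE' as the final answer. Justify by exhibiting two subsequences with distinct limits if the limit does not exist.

Examine the behaviour of a_n along subsequences.
a_{2k} = 2k/(2k+15) -> 1. a_{2k+1} = -(2k+1)/(2k+16) -> -1.
Since these two subsequential limits are 1 and -1, distinct, the full sequence cannot converge (a convergent sequence has all subsequences tending to the same limit). So lim a_n does not exist.

DNE


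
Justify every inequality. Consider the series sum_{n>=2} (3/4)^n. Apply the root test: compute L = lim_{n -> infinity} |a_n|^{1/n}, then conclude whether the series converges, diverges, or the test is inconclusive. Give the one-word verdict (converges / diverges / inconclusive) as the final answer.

Let a_n denote the general term. Form |a_n|^(1/n) and simplify:
|a_n|^(1/n) = 3/4
Take the limit as n -> infinity: L = 3/4.
Since L = 3/4 < 1, the root test implies convergence.

converges


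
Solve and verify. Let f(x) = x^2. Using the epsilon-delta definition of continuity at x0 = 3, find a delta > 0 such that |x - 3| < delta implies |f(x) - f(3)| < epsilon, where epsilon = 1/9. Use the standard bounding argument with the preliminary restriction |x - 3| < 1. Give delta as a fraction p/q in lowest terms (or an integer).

Factor: |x^2 - (3)^2| = |x - 3| * |x + 3|.
Impose |x - 3| < 1 first. Then |x + 3| = |(x - 3) + 2*(3)| <= |x - 3| + 2*|3| < 1 + 6 = 7.
So |x^2 - (3)^2| < delta * 7.
We need delta * 7 <= 1/9, i.e. delta <= 1/9/7 = 1/63.
Since 1/63 < 1, this is tighter than 1; take delta = 1/63.
So delta = 1/63 works.

1/63


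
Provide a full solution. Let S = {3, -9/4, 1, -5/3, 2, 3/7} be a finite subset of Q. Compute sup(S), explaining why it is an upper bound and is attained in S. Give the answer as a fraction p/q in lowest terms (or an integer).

S is finite, so sup(S) = max(S).
Sorted decreasing:
3, 2, 1, 3/7, -5/3, -9/4
The extremum is 3.
For every x in S, x <= 3. And 3 is in S, so it is attained.
Therefore sup(S) = 3.

3


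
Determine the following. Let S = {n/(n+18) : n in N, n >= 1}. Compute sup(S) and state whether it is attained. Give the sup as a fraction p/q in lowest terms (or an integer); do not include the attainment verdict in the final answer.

Analysis:
- Values: 1/19, 1/10, 1/7, 2/11, ... strictly increasing.
- Minimum is 1/19 (n=1); inf = 1/19 (attained).
- n/(n+18) = 1 - 18/(n+18) -> 1 from below as n -> infinity, and never equals 1.
- So sup = 1 (not attained).
Conclusion: sup(S) = 1, not attained in S.

1


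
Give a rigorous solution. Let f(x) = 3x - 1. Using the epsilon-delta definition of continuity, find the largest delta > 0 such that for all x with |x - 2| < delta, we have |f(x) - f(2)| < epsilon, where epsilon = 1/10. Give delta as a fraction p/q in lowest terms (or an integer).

We compute f(2) = 3*(2) - 1 = 5.
|f(x) - f(2)| = |3x - 1 - (5)| = |3(x - 2)| = 3|x - 2|.
We need 3|x - 2| < 1/10, i.e. |x - 2| < 1/10 / 3 = 1/30.
So any delta <= 1/30 works. Conversely, if delta > 1/30, then x = 2 + 1/30 satisfies |x - 2| = 1/30 < delta but |f(x) - f(2)| = 3 * 1/30 = 1/10, which is not < 1/10; so no larger delta works.
Hence the largest such delta is 1/30.

1/30


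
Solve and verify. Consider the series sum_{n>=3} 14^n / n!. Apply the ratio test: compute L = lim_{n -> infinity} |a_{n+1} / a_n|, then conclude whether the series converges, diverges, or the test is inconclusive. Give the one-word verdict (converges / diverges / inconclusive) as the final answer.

Let a_n denote the general term. Form the ratio a_{n+1}/a_n and simplify:
a_{n+1}/a_n = 14/(n + 1)
Take the limit as n -> infinity: L = 0.
Since L = 0 < 1, the ratio test implies the series converges.

converges


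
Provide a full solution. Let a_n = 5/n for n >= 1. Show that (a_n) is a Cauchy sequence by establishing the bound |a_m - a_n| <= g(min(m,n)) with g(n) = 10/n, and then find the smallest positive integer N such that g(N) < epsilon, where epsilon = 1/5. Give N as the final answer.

For any m, n >= 1, by the triangle inequality:
|a_m - a_n| = |5/m - 5/n| <= 5*1/m + 5*1/n <= 10/min(m,n).
So g(n) = 10/n bounds the Cauchy difference. Since g(n) -> 0, (a_n) is Cauchy.
Now solve g(N) < 1/5: 10/N < 1/5 <=> N > 10 / (1/5) = 50.
The smallest integer strictly greater than 50 is N = 51.
Check: g(51) = 10/51 = 10/51 < 1/5; g(50) = 1/5 >= 1/5. So N = 51.

51


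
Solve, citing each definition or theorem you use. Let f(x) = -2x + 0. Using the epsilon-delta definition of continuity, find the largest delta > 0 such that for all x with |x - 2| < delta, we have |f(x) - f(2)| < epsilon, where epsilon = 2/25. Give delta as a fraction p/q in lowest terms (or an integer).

We compute f(2) = -2*(2) + 0 = -4.
|f(x) - f(2)| = |-2x + 0 - (-4)| = |-2(x - 2)| = 2|x - 2|.
We need 2|x - 2| < 2/25, i.e. |x - 2| < 2/25 / 2 = 1/25.
So any delta <= 1/25 works. Conversely, if delta > 1/25, then x = 2 + 1/25 satisfies |x - 2| = 1/25 < delta but |f(x) - f(2)| = 2 * 1/25 = 2/25, which is not < 2/25; so no larger delta works.
Hence the largest such delta is 1/25.

1/25


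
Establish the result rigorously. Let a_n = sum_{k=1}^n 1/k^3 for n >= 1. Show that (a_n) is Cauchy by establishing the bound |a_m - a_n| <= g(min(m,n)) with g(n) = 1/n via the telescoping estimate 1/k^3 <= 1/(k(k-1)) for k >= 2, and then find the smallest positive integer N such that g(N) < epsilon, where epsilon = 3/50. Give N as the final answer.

For m > n >= 1: |a_m - a_n| = sum_{k=n+1}^m 1/k^3.
Use 1/k^3 <= 1/(k(k-1)) = 1/(k-1) - 1/k for k >= 2 (which holds since k^3 >= k^2 >= k(k-1) for k >= 2):
sum_{k=n+1}^m 1/k^3 <= sum_{k=n+1}^m (1/(k-1) - 1/k) = 1/n - 1/m <= 1/n.
By symmetry the same bound holds with n,m swapped, so |a_m - a_n| <= 1/min(m,n) = g(min(m,n)). Since g(n) -> 0, (a_n) is Cauchy.
Now solve g(N) < 3/50: 1/N < 3/50 <=> N > 1/(3/50) = 50/3.
The smallest integer strictly greater than 50/3 is N = 17.
Check: g(17) = 1/17 < 3/50; g(16) = 1/16 >= 3/50. So N = 17.

17


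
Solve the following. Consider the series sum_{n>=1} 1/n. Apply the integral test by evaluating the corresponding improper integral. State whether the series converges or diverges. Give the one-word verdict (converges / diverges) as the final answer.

Let f(x) = 1/x. Then f is positive, continuous, and decreasing on [1, infinity), so the integral test applies.
Compute the improper integral int_{1}^infinity f(x) dx:
  antiderivative F(x) = log(x).
  As x -> infinity, log(x) -> infinity.
  So int = infinity - log(1) = infinity. By the integral test, the series diverges.

diverges


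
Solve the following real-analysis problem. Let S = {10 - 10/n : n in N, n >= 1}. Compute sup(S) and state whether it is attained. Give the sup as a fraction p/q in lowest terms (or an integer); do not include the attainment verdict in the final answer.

Analysis:
- Values: 0, 5, 20/3, 15/2, ... strictly increasing.
- Minimum is 0 (n=1); inf = 0 (attained).
- 10 - 10/n -> 10 from below; sup = 10, not attained.
Conclusion: sup(S) = 10, not attained in S.

10


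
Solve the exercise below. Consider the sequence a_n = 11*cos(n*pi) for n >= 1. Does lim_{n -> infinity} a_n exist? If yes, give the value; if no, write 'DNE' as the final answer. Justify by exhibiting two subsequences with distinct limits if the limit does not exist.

Examine the behaviour of a_n along subsequences.
cos(n*pi) = (-1)^n, so a_n = 11*(-1)^n. a_{2k} = 11 -> 11. a_{2k+1} = -11 -> -11.
Since these two subsequential limits are 11 and -11, distinct, the full sequence cannot converge (a convergent sequence has all subsequences tending to the same limit). So lim a_n does not exist.

DNE


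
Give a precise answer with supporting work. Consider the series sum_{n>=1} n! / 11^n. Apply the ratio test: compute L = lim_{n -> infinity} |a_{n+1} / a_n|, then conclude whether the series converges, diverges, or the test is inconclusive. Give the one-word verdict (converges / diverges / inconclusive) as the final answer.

Let a_n denote the general term. Form the ratio a_{n+1}/a_n and simplify:
a_{n+1}/a_n = n/11 + 1/11
Take the limit as n -> infinity: L = infinity.
Since L = infinity > 1 (or L = infinity), the ratio test implies the series diverges.

diverges


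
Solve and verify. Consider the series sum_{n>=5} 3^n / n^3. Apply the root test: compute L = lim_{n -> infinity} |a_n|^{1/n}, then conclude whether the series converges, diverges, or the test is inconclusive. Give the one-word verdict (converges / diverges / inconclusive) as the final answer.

Let a_n denote the general term. Form |a_n|^(1/n) and simplify:
|a_n|^(1/n) = 3/n^(3/n)
Take the limit as n -> infinity: L = 3.
Since L = 3 > 1, the root test implies divergence.

diverges


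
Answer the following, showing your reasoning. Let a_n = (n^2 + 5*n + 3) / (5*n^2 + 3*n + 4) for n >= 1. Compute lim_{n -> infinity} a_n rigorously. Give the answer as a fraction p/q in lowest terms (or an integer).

Divide numerator and denominator by n^2, the highest power:
numerator / n^2 = 1 + 5/n + 3/n^2
denominator / n^2 = 5 + 3/n + 4/n^2
As n -> infinity, all terms of the form c/n^k (k >= 1) tend to 0.
So numerator / n^2 -> 1 and denominator / n^2 -> 5.
Therefore lim a_n = 1/5.

1/5


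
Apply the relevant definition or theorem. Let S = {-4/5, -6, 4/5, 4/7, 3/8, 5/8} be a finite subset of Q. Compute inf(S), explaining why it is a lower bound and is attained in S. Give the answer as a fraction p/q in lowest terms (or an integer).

S is finite, so inf(S) = min(S).
Sorted increasing:
-6, -4/5, 3/8, 4/7, 5/8, 4/5
The extremum is -6.
For every x in S, x >= -6. And -6 is in S, so it is attained.
Therefore inf(S) = -6.

-6


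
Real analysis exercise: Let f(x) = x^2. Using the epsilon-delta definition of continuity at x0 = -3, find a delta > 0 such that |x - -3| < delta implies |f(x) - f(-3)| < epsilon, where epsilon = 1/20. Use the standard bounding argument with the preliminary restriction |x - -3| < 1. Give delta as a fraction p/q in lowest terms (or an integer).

Factor: |x^2 - (-3)^2| = |x - -3| * |x + -3|.
Impose |x - -3| < 1 first. Then |x + -3| = |(x - -3) + 2*(-3)| <= |x - -3| + 2*|-3| < 1 + 6 = 7.
So |x^2 - (-3)^2| < delta * 7.
We need delta * 7 <= 1/20, i.e. delta <= 1/20/7 = 1/140.
Since 1/140 < 1, this is tighter than 1; take delta = 1/140.
So delta = 1/140 works.

1/140


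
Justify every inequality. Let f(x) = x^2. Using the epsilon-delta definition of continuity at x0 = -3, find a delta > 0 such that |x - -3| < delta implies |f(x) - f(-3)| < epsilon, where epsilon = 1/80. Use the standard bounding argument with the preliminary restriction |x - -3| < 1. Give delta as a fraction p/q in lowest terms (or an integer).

Factor: |x^2 - (-3)^2| = |x - -3| * |x + -3|.
Impose |x - -3| < 1 first. Then |x + -3| = |(x - -3) + 2*(-3)| <= |x - -3| + 2*|-3| < 1 + 6 = 7.
So |x^2 - (-3)^2| < delta * 7.
We need delta * 7 <= 1/80, i.e. delta <= 1/80/7 = 1/560.
Since 1/560 < 1, this is tighter than 1; take delta = 1/560.
So delta = 1/560 works.

1/560


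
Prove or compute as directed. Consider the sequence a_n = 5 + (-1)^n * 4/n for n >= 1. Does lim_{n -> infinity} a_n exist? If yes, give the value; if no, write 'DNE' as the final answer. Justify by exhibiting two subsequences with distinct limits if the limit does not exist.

Examine the behaviour of a_n along subsequences.
Even-n subsequence a_{2k} = 5 + 4/(2k) -> 5. Odd-n subsequence a_{2k+1} = 5 - 4/(2k+1) -> 5. Both tend to 5, which suggests the limit is 5; verify directly.
|a_n - 5| = |(-1)^n * 4/n| = 4/n for every n >= 1.
Given epsilon > 0, choose a positive integer N > 4/epsilon. Then for all n >= N, |a_n - 5| = 4/n <= 4/N < epsilon.
So by the definition of the limit, lim a_n exists and equals 5.

5


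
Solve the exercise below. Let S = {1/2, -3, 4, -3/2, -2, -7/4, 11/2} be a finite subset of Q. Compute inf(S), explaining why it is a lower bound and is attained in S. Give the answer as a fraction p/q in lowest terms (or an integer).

S is finite, so inf(S) = min(S).
Sorted increasing:
-3, -2, -7/4, -3/2, 1/2, 4, 11/2
The extremum is -3.
For every x in S, x >= -3. And -3 is in S, so it is attained.
Therefore inf(S) = -3.

-3


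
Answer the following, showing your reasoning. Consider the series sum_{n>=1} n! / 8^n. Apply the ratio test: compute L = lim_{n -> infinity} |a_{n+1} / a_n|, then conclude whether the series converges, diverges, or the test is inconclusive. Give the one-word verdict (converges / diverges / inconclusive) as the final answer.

Let a_n denote the general term. Form the ratio a_{n+1}/a_n and simplify:
a_{n+1}/a_n = n/8 + 1/8
Take the limit as n -> infinity: L = infinity.
Since L = infinity > 1 (or L = infinity), the ratio test implies the series diverges.

diverges


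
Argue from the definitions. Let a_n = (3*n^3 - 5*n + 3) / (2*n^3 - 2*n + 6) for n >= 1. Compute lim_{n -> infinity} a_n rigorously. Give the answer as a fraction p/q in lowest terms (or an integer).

Divide numerator and denominator by n^3, the highest power:
numerator / n^3 = 3 - 5/n^2 + 3/n^3
denominator / n^3 = 2 - 2/n^2 + 6/n^3
As n -> infinity, all terms of the form c/n^k (k >= 1) tend to 0.
So numerator / n^3 -> 3 and denominator / n^3 -> 2.
Therefore lim a_n = 3/2.

3/2


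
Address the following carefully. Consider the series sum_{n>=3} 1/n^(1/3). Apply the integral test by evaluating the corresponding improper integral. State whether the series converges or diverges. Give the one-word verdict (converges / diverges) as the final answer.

Let f(x) = x^(-1/3). Then f is positive, continuous, and decreasing on [3, infinity), so the integral test applies.
Compute the improper integral int_{3}^infinity f(x) dx:
  antiderivative F(x) = 3*x^(2/3)/2.
  As x -> infinity, F(x) -> infinity (since p = 1/3 < 1).
  So the integral diverges. By the integral test, the series diverges.

diverges


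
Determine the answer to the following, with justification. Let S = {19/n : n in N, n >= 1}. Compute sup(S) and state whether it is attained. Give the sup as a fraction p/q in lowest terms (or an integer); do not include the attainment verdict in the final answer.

Analysis:
- Values: 19, 19/2, 19/3, 19/4, ... strictly decreasing.
- The maximum is 19 (n=1); sup = 19 (attained).
- The set is bounded below by 0; 19/n -> 0 so 0 is the greatest lower bound.
- 0 is not in the set, so inf = 0 is not attained.
Conclusion: sup(S) = 19, attained in S.

19


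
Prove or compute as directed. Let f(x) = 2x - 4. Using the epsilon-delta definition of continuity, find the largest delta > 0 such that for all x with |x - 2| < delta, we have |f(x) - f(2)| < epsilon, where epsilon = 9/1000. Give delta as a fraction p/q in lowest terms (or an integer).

We compute f(2) = 2*(2) - 4 = 0.
|f(x) - f(2)| = |2x - 4 - (0)| = |2(x - 2)| = 2|x - 2|.
We need 2|x - 2| < 9/1000, i.e. |x - 2| < 9/1000 / 2 = 9/2000.
So any delta <= 9/2000 works. Conversely, if delta > 9/2000, then x = 2 + 9/2000 satisfies |x - 2| = 9/2000 < delta but |f(x) - f(2)| = 2 * 9/2000 = 9/1000, which is not < 9/1000; so no larger delta works.
Hence the largest such delta is 9/2000.

9/2000


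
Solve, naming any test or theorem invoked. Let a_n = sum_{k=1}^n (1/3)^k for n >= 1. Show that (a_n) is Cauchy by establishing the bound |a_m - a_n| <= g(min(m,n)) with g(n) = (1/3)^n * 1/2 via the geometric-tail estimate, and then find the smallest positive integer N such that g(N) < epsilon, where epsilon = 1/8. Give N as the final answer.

For m > n >= 1: |a_m - a_n| = sum_{k=n+1}^m (1/3)^k < sum_{k=n+1}^infinity (1/3)^k = (1/3)^(n+1) / (1 - 1/3) = (1/3)^n * (1/3) * (3/2) = (1/3)^n * 1/2.
So g(n) = (1/3)^n / 2. Since g(n) -> 0, (a_n) is Cauchy.
Now solve g(N) < 1/8: (1/3)^N / 2 < 1/8 <=> 3^N > 1 / (2 * 1/8) = 4.
Check powers of 3: 3^1 = 3 <= 4, 3^2 = 9 > 4.
So the smallest such N is 2. Check: g(2) = 1/(2 * 9) = 1/18 < 1/8.

2


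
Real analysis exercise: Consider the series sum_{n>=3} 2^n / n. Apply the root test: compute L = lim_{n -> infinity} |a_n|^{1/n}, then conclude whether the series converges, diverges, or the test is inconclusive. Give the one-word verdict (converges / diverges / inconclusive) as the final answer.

Let a_n denote the general term. Form |a_n|^(1/n) and simplify:
|a_n|^(1/n) = 2/n^(1/n)
Take the limit as n -> infinity: L = 2.
Since L = 2 > 1, the root test implies divergence.

diverges


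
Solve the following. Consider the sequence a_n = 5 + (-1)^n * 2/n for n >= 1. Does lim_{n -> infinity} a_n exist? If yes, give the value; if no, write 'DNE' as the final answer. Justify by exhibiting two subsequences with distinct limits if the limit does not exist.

Examine the behaviour of a_n along subsequences.
Even-n subsequence a_{2k} = 5 + 2/(2k) -> 5. Odd-n subsequence a_{2k+1} = 5 - 2/(2k+1) -> 5. Both tend to 5, which suggests the limit is 5; verify directly.
|a_n - 5| = |(-1)^n * 2/n| = 2/n for every n >= 1.
Given epsilon > 0, choose a positive integer N > 2/epsilon. Then for all n >= N, |a_n - 5| = 2/n <= 2/N < epsilon.
So by the definition of the limit, lim a_n exists and equals 5.

5


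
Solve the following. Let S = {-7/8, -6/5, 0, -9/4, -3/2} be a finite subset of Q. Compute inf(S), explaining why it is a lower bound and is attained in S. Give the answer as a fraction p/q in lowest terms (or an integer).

S is finite, so inf(S) = min(S).
Sorted increasing:
-9/4, -3/2, -6/5, -7/8, 0
The extremum is -9/4.
For every x in S, x >= -9/4. And -9/4 is in S, so it is attained.
Therefore inf(S) = -9/4.

-9/4
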